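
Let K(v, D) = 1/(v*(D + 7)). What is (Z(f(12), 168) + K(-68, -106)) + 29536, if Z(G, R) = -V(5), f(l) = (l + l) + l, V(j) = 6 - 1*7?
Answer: 198843085/6732 ≈ 29537.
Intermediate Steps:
V(j) = -1 (V(j) = 6 - 7 = -1)
K(v, D) = 1/(v*(7 + D))
f(l) = 3*l (f(l) = 2*l + l = 3*l)
Z(G, R) = 1 (Z(G, R) = -1*(-1) = 1)
(Z(f(12), 168) + K(-68, -106)) + 29536 = (1 + 1/((-68)*(7 - 106))) + 29536 = (1 - 1/68/(-99)) + 29536 = (1 - 1/68*(-1/99)) + 29536 = (1 + 1/6732) + 29536 = 6733/6732 + 29536 = 198843085/6732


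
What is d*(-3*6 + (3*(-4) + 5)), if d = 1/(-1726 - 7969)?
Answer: 5/1939 ≈ 0.0025786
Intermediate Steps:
d = -1/9695 (d = 1/(-9695) = -1/9695 ≈ -0.00010315)
d*(-3*6 + (3*(-4) + 5)) = -(-3*6 + (3*(-4) + 5))/9695 = -(-18 + (-12 + 5))/9695 = -(-18 - 7)/9695 = -1/9695*(-25) = 5/1939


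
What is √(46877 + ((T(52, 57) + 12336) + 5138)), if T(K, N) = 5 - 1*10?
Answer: √64346 ≈ 253.67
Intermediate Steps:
T(K, N) = -5 (T(K, N) = 5 - 10 = -5)
√(46877 + ((T(52, 57) + 12336) + 5138)) = √(46877 + ((-5 + 12336) + 5138)) = √(46877 + (12331 + 5138)) = √(46877 + 17469) = √64346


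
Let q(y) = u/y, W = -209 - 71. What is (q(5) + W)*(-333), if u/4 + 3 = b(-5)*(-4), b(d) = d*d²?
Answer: -195804/5 ≈ -39161.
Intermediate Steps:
b(d) = d³
W = -280
u = 1988 (u = -12 + 4*((-5)³*(-4)) = -12 + 4*(-125*(-4)) = -12 + 4*500 = -12 + 2000 = 1988)
q(y) = 1988/y
(q(5) + W)*(-333) = (1988/5 - 280)*(-333) = (588/5)*(-333) = -195804/5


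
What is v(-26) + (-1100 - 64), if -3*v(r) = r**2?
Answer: -4168/3 ≈ -1389.3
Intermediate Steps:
v(r) = -r**2/3
v(-26) + (-1100 - 64) = -1/3*(-26)**2 + (-1100 - 64) = -1/3*676 - 1164 = -676/3 - 1164 = -4168/3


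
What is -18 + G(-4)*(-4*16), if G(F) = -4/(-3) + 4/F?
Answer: -118/3 ≈ -39.333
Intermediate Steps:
G(F) = 4/3 + 4/F (G(F) = -4*(-1/3) + 4/F = 4/3 + 4/F)
-18 + G(-4)*(-4*16) = -18 + (4/3 + 4/(-4))*(-4*16) = -18 + (4/3 + 4*(-1/4))*(-64) = -18 + (4/3 - 1)*(-64) = -18 + (1/3)*(-64) = -18 - 64/3 = -118/3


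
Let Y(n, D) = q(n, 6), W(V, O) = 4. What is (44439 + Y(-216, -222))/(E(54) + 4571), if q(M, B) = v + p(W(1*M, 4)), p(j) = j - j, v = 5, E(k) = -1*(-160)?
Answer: 44444/4731 ≈ 9.3942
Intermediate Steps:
E(k) = 160
p(j) = 0
q(M, B) = 5 (q(M, B) = 5 + 0 = 5)
Y(n, D) = 5
(44439 + Y(-216, -222))/(E(54) + 4571) = (44439 + 5)/(160 + 4571) = 44444/4731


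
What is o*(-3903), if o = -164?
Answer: 640092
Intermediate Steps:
o*(-3903) = -164*(-3903) = 640092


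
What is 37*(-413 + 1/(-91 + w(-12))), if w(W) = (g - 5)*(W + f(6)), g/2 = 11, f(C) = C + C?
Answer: -1390608/91 ≈ -15281.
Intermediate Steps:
f(C) = 2*C
g = 22 (g = 2*11 = 22)
w(W) = 204 + 17*W (w(W) = (22 - 5)*(W + 2*6) = 17*(W + 12) = 17*(12 + W) = 204 + 17*W)
37*(-413 + 1/(-91 + w(-12))) = 37*(-413 + 1/(-91 + (204 + 17*(-12)))) = 37*(-413 + 1/(-91 + (204 - 204))) = 37*(-413 + 1/(-91 + 0)) = 37*(-413 + 1/(-91)) = 37*(-413 - 1/91) = 37*(-37584/91) = -1390608/91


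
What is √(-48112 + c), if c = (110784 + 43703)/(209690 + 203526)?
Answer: 3*I*√57048181158370/103304 ≈ 219.34*I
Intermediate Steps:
c = 154487/413216 ≈ 0.37387
√(-48112 + c) = √(-48112 + 154487/413216) = √(-19880493705/413216) = 3*I*√57048181158370/103304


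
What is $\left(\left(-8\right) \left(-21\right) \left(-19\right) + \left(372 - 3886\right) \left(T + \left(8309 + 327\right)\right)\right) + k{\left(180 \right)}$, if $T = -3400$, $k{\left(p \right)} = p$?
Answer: $-18402316$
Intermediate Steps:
$\left(\left(-8\right) \left(-21\right) \left(-19\right) + \left(372 - 3886\right) \left(T + \left(8309 + 327\right)\right)\right) + k{\left(180 \right)} = \left(\left(-8\right) \left(-21\right) \left(-19\right) + \left(372 - 3886\right) \left(-3400 + \left(8309 + 327\right)\right)\right) + 180 = \left(168 \left(-19\right) - 3514 \left(-3400 + 8636\right)\right) + 180 = \left(-3192 - 18399304\right) + 180 = -18402496 + 180 = -18402316$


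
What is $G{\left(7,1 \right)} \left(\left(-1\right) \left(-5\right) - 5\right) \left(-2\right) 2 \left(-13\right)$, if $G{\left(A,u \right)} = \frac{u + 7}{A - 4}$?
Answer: $0$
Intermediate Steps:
$G{\left(A,u \right)} = \frac{7 + u}{-4 + A}$
$G{\left(7,1 \right)} \left(\left(-1\right) \left(-5\right) - 5\right) \left(-2\right) 2 \left(-13\right) = \frac{7 + 1}{-4 + 7} \left(\left(-1\right) \left(-5\right) - 5\right) \left(-2\right) 2 \left(-13\right) = \frac{1}{3} \cdot 8 \left(5 - 5\right) \left(-2\right) 2 \left(-13\right) = \frac{1}{3} \cdot 8 \cdot 0 \left(-2\right) 2 \left(-13\right) = \frac{8 \cdot 0 \cdot 2}{3} \left(-13\right) = \frac{8}{3} \cdot 0 \left(-13\right) = 0 \left(-13\right) = 0$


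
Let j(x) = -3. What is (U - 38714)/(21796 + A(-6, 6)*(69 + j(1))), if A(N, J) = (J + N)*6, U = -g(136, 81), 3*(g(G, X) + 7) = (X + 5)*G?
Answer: -127817/65388 ≈ -1.9547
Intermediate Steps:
g(G, X) = -7 + G*(5 + X)/3 (g(G, X) = -7 + ((X + 5)*G)/3 = -7 + ((5 + X)*G)/3 = -7 + (G*(5 + X))/3 = -7 + G*(5 + X)/3)
U = -11675/3 (U = -(-7 + (5/3)*136 + (1/3)*136*81) = -(-7 + 680/3 + 3672) = -1*11675/3 = -11675/3 ≈ -3891.7)
A(N, J) = 6*J + 6*N
(U - 38714)/(21796 + A(-6, 6)*(69 + j(1))) = (-11675/3 - 38714)/(21796 + (6*6 + 6*(-6))*(69 - 3)) = -127817/(3*(21796 + (36 - 36)*66)) = -127817/(3*(21796 + 0*66)) = -127817/(3*(21796 + 0)) = -127817/3/21796 = -127817/3*1/21796 = -127817/65388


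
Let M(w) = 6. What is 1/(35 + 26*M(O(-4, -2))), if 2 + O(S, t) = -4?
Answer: 1/191 ≈ 0.0052356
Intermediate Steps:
O(S, t) = -6 (O(S, t) = -2 - 4 = -6)
1/(35 + 26*M(O(-4, -2))) = 1/(35 + 26*6) = 1/(35 + 156) = 1/191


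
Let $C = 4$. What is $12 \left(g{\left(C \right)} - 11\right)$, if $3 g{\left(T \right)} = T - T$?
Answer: $-132$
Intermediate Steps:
$g{\left(T \right)} = 0$ ($g{\left(T \right)} = \frac{T - T}{3} = \frac{1}{3} \cdot 0 = 0$)
$12 \left(g{\left(C \right)} - 11\right) = 12 \left(0 - 11\right) = 12 \left(-11\right) = -132$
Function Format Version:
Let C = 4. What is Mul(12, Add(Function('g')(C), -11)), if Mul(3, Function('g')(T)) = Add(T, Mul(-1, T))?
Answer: -132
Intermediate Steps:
Function('g')(T) = 0 (Function('g')(T) = Mul(Rational(1, 3), Add(T, Mul(-1, T))) = Mul(Rational(1, 3), 0) = 0)
Mul(12, Add(Function('g')(C), -11)) = Mul(12, Add(0, -11)) = Mul(12, -11) = -132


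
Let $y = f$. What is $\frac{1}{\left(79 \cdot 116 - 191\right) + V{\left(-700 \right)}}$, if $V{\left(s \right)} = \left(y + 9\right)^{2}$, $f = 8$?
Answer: $\frac{1}{9262} \approx 0.00010797$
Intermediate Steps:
$y = 8$
$V{\left(s \right)} = 289$ ($V{\left(s \right)} = \left(8 + 9\right)^{2} = 17^{2} = 289$)
$\frac{1}{\left(79 \cdot 116 - 191\right) + V{\left(-700 \right)}} = \frac{1}{\left(79 \cdot 116 - 191\right) + 289} = \frac{1}{\left(9164 - 191\right) + 289} = \frac{1}{8973 + 289} = \frac{1}{9262}$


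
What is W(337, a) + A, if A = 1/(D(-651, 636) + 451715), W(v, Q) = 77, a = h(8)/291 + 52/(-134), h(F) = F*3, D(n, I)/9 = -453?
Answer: 34468127/447638 ≈ 77.000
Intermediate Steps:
D(n, I) = -4077 (D(n, I) = 9*(-453) = -4077)
h(F) = 3*F
a = -1986/6499 (a = (3*8)/291 + 52/(-134) = 24*(1/291) + 52*(-1/134) = 8/97 - 26/67 = -1986/6499 ≈ -0.30559)
A = 1/447638 (A = 1/(-4077 + 451715) = 1/447638 ≈ 2.2339e-6)
W(337, a) + A = 77 + 1/447638 = 34468127/447638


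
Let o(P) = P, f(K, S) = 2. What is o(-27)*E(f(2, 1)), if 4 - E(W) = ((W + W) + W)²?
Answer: 864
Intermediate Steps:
E(W) = 4 - 9*W² (E(W) = 4 - ((W + W) + W)² = 4 - (2*W + W)² = 4 - (3*W)² = 4 - 9*W²)
o(-27)*E(f(2, 1)) = -27*(4 - 9*2²) = -27*(4 - 9*4) = -27*(4 - 36) = -27*(-32) = 864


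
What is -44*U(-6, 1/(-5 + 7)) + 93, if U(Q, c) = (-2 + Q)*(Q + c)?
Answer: -1843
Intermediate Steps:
-44*U(-6, 1/(-5 + 7)) + 93 = -44*((-6)² - 2*(-6) - 2/(-5 + 7) - 6/(-5 + 7)) + 93 = -44*(36 + 12 - 2/2 - 6/2) + 93 = -44*(36 + 12 - 2*½ - 6*½) + 93 = -44*(36 + 12 - 1 - 3) + 93 = -44*44 + 93 = -1936 + 93 = -1843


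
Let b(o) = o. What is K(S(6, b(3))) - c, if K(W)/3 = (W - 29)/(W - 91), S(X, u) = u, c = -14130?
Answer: 621759/44 ≈ 14131.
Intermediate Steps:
K(W) = 3*(-29 + W)/(-91 + W) (K(W) = 3*((W - 29)/(W - 91)) = 3*((-29 + W)/(-91 + W)) = 3*(-29 + W)/(-91 + W))
K(S(6, b(3))) - c = 3*(-29 + 3)/(-91 + 3) - 1*(-14130) = 3*(-26)/(-88) + 14130 = 3*(-1/88)*(-26) + 14130 = 39/44 + 14130 = 621759/44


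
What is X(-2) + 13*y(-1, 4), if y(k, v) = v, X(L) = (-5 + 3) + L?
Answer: 48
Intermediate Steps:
X(L) = -2 + L
X(-2) + 13*y(-1, 4) = (-2 - 2) + 13*4 = -4 + 52 = 48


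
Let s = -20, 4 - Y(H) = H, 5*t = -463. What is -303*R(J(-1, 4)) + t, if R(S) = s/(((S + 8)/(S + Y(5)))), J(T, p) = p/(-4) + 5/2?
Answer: 21503/95 ≈ 226.35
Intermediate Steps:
t = -463/5 (t = (⅕)*(-463) = -463/5 ≈ -92.600)
Y(H) = 4 - H
J(T, p) = 5/2 - p/4 (J(T, p) = p*(-¼) + 5*(½) = -p/4 + 5/2 = 5/2 - p/4)
R(S) = -20*(-1 + S)/(8 + S) (R(S) = -20*(S + (4 - 1*5))/(S + 8) = -20*(S + (4 - 5))/(8 + S) = -20*(S - 1)/(8 + S) = -20*(-1 + S)/(8 + S))
-303*R(J(-1, 4)) + t = -6060*(1 - (5/2 - ¼*4))/(8 + (5/2 - ¼*4)) - 463/5 = -6060*(1 - (5/2 - 1))/(8 + (5/2 - 1)) - 463/5 = -6060*(1 - 1*3/2)/(8 + 3/2) - 463/5 = -6060*(1 - 3/2)/19/2 - 463/5 = -6060*2*(-1)/(19*2) - 463/5 = -303*(-20/19) - 463/5 = 6060/19 - 463/5 = 21503/95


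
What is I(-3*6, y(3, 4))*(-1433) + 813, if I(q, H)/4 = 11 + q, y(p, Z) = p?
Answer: 40937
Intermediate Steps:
I(q, H) = 44 + 4*q (I(q, H) = 4*(11 + q) = 44 + 4*q)
I(-3*6, y(3, 4))*(-1433) + 813 = (44 + 4*(-3*6))*(-1433) + 813 = (44 + 4*(-18))*(-1433) + 813 = (44 - 72)*(-1433) + 813 = -28*(-1433) + 813 = 40124 + 813 = 40937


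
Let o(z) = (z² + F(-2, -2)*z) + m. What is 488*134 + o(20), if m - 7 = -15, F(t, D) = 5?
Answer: 65884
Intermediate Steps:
m = -8 (m = 7 - 15 = -8)
o(z) = -8 + z² + 5*z (o(z) = (z² + 5*z) - 8 = -8 + z² + 5*z)
488*134 + o(20) = 488*134 + (-8 + 20² + 5*20) = 65392 + (-8 + 400 + 100) = 65392 + 492 = 65884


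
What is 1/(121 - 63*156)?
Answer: -1/9707 ≈ -0.00010302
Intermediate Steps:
1/(121 - 63*156) = 1/(121 - 9828) = 1/(-9707) = -1/9707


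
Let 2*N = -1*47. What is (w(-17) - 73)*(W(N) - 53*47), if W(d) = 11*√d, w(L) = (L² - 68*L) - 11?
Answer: -3390251 + 14971*I*√94/2 ≈ -3.3903e+6 + 72575.0*I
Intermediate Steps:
N = -47/2 (N = (-1*47)/2 = (½)*(-47) = -47/2 ≈ -23.500)
w(L) = -11 + L² - 68*L
(w(-17) - 73)*(W(N) - 53*47) = ((-11 + (-17)² - 68*(-17)) - 73)*(11*√(-47/2) - 53*47) = ((-11 + 289 + 1156) - 73)*(11*(I*√94/2) - 2491) = (1434 - 73)*(11*I*√94/2 - 2491) = 1361*(-2491 + 11*I*√94/2) = -3390251 + 14971*I*√94/2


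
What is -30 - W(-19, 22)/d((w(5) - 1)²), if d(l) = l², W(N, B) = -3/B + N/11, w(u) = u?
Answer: -168919/5632 ≈ -29.993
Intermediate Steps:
W(N, B) = -3/B + N/11 (W(N, B) = -3/B + N*(1/11) = -3/B + N/11)
-30 - W(-19, 22)/d((w(5) - 1)²) = -30 - (-3/22 + (1/11)*(-19))/(((5 - 1)²)²) = -30 - (-3*1/22 - 19/11)/((4²)²) = -30 - (-3/22 - 19/11)/(16²) = -30 - (-41)/(22*256) = -30 - 1*(-41/5632) = -30 + 41/5632 = -168919/5632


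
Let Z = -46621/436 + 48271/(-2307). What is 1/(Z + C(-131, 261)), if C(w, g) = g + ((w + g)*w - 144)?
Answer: -1005852/17140575679 ≈ -5.8683e-5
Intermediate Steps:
C(w, g) = -144 + g + w*(g + w) (C(w, g) = g + ((g + w)*w - 144) = g + (w*(g + w) - 144) = g + (-144 + w*(g + w)) = -144 + g + w*(g + w))
Z = -128600803/1005852 (Z = -46621*1/436 + 48271*(-1/2307) = -46621/436 - 48271/2307 = -128600803/1005852 ≈ -127.85)
1/(Z + C(-131, 261)) = 1/(-128600803/1005852 + (-144 + 261 + (-131)**2 + 261*(-131))) = 1/(-128600803/1005852 + (-144 + 261 + 17161 - 34191)) = 1/(-128600803/1005852 - 16913) = 1/(-17140575679/1005852) = -1005852/17140575679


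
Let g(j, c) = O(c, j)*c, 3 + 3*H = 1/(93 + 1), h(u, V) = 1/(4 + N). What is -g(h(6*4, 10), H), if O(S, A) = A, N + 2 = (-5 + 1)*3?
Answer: -281/2820 ≈ -0.099645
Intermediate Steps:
N = -14 (N = -2 + (-5 + 1)*3 = -2 - 4*3 = -2 - 12 = -14)
h(u, V) = -1/10 (h(u, V) = 1/(4 - 14) = 1/(-10) = -1/10)
H = -281/282 (H = -1 + 1/(3*(93 + 1)) = -1 + (1/3)/94 = -1 + (1/3)*(1/94) = -1 + 1/282 = -281/282 ≈ -0.99645)
g(j, c) = c*j (g(j, c) = j*c = c*j)
-g(h(6*4, 10), H) = -(-281)*(-1)/(282*10) = -1*281/2820 = -281/2820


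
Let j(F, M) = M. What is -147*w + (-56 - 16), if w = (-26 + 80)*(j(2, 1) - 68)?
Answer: 531774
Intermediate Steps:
w = -3618 (w = (-26 + 80)*(1 - 68) = 54*(-67) = -3618)
-147*w + (-56 - 16) = -147*(-3618) + (-56 - 16) = 531846 - 72 = 531774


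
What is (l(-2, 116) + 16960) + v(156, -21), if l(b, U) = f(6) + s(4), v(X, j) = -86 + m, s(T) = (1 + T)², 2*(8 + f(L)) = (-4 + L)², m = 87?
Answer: 16980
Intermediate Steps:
f(L) = -8 + (-4 + L)²/2
v(X, j) = 1 (v(X, j) = -86 + 87 = 1)
l(b, U) = 19 (l(b, U) = (½)*6*(-8 + 6) + (1 + 4)² = (½)*6*(-2) + 5² = -6 + 25 = 19)
(l(-2, 116) + 16960) + v(156, -21) = (19 + 16960) + 1 = 16979 + 1 = 16980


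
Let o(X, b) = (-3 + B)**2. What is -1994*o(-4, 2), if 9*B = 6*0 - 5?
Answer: -2041856/81 ≈ -25208.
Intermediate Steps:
B = -5/9 (B = (6*0 - 5)/9 = (0 - 5)/9 = (1/9)*(-5) = -5/9 ≈ -0.55556)
o(X, b) = 1024/81 (o(X, b) = (-3 - 5/9)**2 = (-32/9)**2 = 1024/81)
-1994*o(-4, 2) = -1994*1024/81 = -2041856/81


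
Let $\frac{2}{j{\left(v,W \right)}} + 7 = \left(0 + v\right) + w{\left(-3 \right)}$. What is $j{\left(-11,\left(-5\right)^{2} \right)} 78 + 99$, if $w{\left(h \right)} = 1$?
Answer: $\frac{1527}{17} \approx 89.823$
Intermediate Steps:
$j{\left(v,W \right)} = \frac{2}{-6 + v}$ ($j{\left(v,W \right)} = \frac{2}{-7 + \left(\left(0 + v\right) + 1\right)} = \frac{2}{-7 + \left(v + 1\right)} = \frac{2}{-7 + \left(1 + v\right)} = \frac{2}{-6 + v}$)
$j{\left(-11,\left(-5\right)^{2} \right)} 78 + 99 = \frac{2}{-6 - 11} \cdot 78 + 99 = \frac{2}{-17} \cdot 78 + 99 = 2 \left(- \frac{1}{17}\right) 78 + 99 = \left(- \frac{2}{17}\right) 78 + 99 = - \frac{156}{17} + 99 = \frac{1527}{17}$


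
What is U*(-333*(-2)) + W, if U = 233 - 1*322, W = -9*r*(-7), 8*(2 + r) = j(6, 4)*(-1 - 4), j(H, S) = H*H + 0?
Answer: -121635/2 ≈ -60818.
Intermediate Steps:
j(H, S) = H² (j(H, S) = H² + 0 = H²)
r = -49/2 (r = -2 + (6²*(-1 - 4))/8 = -2 + (36*(-5))/8 = -2 + (⅛)*(-180) = -2 - 45/2 = -49/2 ≈ -24.500)
W = -3087/2 (W = -9*(-49/2)*(-7) = (441/2)*(-7) = -3087/2 ≈ -1543.5)
U = -89 (U = 233 - 322 = -89)
U*(-333*(-2)) + W = -(-29637)*(-2) - 3087/2 = -89*666 - 3087/2 = -59274 - 3087/2 = -121635/2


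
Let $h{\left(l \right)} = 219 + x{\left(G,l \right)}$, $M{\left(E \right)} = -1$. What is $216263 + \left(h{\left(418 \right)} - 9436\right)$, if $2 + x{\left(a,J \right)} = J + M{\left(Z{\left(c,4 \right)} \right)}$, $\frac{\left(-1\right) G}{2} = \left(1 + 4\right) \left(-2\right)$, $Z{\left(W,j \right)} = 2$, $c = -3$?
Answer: $207461$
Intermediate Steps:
$G = 20$ ($G = - 2 \left(1 + 4\right) \left(-2\right) = - 2 \cdot 5 \left(-2\right) = \left(-2\right) \left(-10\right) = 20$)
$x{\left(a,J \right)} = -3 + J$ ($x{\left(a,J \right)} = -2 + \left(J - 1\right) = -2 + \left(-1 + J\right) = -3 + J$)
$h{\left(l \right)} = 216 + l$ ($h{\left(l \right)} = 219 + \left(-3 + l\right) = 216 + l$)
$216263 + \left(h{\left(418 \right)} - 9436\right) = 216263 + \left(\left(216 + 418\right) - 9436\right) = 216263 + \left(634 - 9436\right) = 216263 - 8802 = 207461$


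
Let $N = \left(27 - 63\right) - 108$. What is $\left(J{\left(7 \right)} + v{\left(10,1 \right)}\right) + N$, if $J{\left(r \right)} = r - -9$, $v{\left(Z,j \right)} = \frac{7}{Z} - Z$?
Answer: $- \frac{1373}{10} \approx -137.3$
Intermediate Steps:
$v{\left(Z,j \right)} = - Z + \frac{7}{Z}$
$N = -144$ ($N = -36 - 108 = -144$)
$J{\left(r \right)} = 9 + r$ ($J{\left(r \right)} = r + 9 = 9 + r$)
$\left(J{\left(7 \right)} + v{\left(10,1 \right)}\right) + N = \left(\left(9 + 7\right) + \left(\left(-1\right) 10 + \frac{7}{10}\right)\right) - 144 = \left(16 + \left(-10 + 7 \cdot \frac{1}{10}\right)\right) - 144 = \left(16 + \left(-10 + \frac{7}{10}\right)\right) - 144 = \left(16 - \frac{93}{10}\right) - 144 = \frac{67}{10} - 144 = - \frac{1373}{10}$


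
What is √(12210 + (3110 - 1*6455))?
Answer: 3*√985 ≈ 94.154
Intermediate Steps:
√(12210 + (3110 - 1*6455)) = √(12210 + (3110 - 6455)) = √(12210 - 3345) = √8865 = 3*√985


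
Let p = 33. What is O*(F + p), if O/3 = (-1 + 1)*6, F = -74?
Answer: 0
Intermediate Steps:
O = 0 (O = 3*((-1 + 1)*6) = 3*(0*6) = 3*0 = 0)
O*(F + p) = 0*(-74 + 33) = 0*(-41) = 0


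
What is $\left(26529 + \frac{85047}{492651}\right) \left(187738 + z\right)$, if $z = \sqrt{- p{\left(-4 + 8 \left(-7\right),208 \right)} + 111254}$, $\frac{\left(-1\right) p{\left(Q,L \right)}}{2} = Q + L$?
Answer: $\frac{19020658625972}{3819} + \frac{21782705710 \sqrt{4462}}{164217} \approx 4.9894 \cdot 10^{9}$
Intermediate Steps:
$p{\left(Q,L \right)} = - 2 L - 2 Q$ ($p{\left(Q,L \right)} = - 2 \left(Q + L\right) = - 2 \left(L + Q\right) = - 2 L - 2 Q$)
$z = 5 \sqrt{4462}$ ($z = \sqrt{- (\left(-2\right) 208 - 2 \left(-4 + 8 \left(-7\right)\right)) + 111254} = \sqrt{- (-416 - 2 \left(-4 - 56\right)) + 111254} = \sqrt{- (-416 - -120) + 111254} = \sqrt{- (-416 + 120) + 111254} = \sqrt{\left(-1\right) \left(-296\right) + 111254} = \sqrt{296 + 111254} = \sqrt{111550} = 5 \sqrt{4462} \approx 333.99$)
$\left(26529 + \frac{85047}{492651}\right) \left(187738 + z\right) = \left(26529 + \frac{85047}{492651}\right) \left(187738 + 5 \sqrt{4462}\right) = \left(26529 + 85047 \cdot \frac{1}{492651}\right) \left(187738 + 5 \sqrt{4462}\right) = \left(26529 + \frac{28349}{164217}\right) \left(187738 + 5 \sqrt{4462}\right) = \frac{4356541142 \left(187738 + 5 \sqrt{4462}\right)}{164217} = \frac{19020658625972}{3819} + \frac{21782705710 \sqrt{4462}}{164217}$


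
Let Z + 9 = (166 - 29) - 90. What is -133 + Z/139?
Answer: -18449/139 ≈ -132.73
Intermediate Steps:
Z = 38 (Z = -9 + ((166 - 29) - 90) = -9 + (137 - 90) = -9 + 47 = 38)
-133 + Z/139 = -133 + 38/139 = -18449/139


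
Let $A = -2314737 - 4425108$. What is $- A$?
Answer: $6739845$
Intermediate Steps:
$A = -6739845$ ($A = -2314737 - 4425108 = -6739845$)
$- A = \left(-1\right) \left(-6739845\right) = 6739845$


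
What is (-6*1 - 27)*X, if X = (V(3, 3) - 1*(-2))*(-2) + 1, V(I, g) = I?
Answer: 297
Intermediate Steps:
X = -9 (X = (3 - 1*(-2))*(-2) + 1 = (3 + 2)*(-2) + 1 = 5*(-2) + 1 = -10 + 1 = -9)
(-6*1 - 27)*X = (-6*1 - 27)*(-9) = (-6 - 27)*(-9) = -33*(-9) = 297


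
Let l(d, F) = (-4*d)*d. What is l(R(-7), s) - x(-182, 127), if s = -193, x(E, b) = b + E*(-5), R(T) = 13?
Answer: -1713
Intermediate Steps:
x(E, b) = b - 5*E
l(d, F) = -4*d²
l(R(-7), s) - x(-182, 127) = -4*13² - (127 - 5*(-182)) = -4*169 - (127 + 910) = -676 - 1*1037 = -676 - 1037 = -1713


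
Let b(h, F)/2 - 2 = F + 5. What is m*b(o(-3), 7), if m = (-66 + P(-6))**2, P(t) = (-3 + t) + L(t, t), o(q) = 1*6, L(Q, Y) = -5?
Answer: 179200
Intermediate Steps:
o(q) = 6
P(t) = -8 + t (P(t) = (-3 + t) - 5 = -8 + t)
b(h, F) = 14 + 2*F (b(h, F) = 4 + 2*(F + 5) = 4 + 2*(5 + F) = 4 + (10 + 2*F) = 14 + 2*F)
m = 6400 (m = (-66 + (-8 - 6))**2 = (-66 - 14)**2 = (-80)**2 = 6400)
m*b(o(-3), 7) = 6400*(14 + 2*7) = 6400*(14 + 14) = 6400*28 = 179200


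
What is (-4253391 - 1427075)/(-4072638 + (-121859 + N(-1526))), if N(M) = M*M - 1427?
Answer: 2840233/933624 ≈ 3.0422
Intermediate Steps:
N(M) = -1427 + M² (N(M) = M² - 1427 = -1427 + M²)
(-4253391 - 1427075)/(-4072638 + (-121859 + N(-1526))) = (-4253391 - 1427075)/(-4072638 + (-121859 + (-1427 + (-1526)²))) = -5680466/(-4072638 + (-121859 + (-1427 + 2328676))) = -5680466/(-4072638 + (-121859 + 2327249)) = -5680466/(-4072638 + 2205390) = -5680466/(-1867248) = -5680466*(-1/1867248) = 2840233/933624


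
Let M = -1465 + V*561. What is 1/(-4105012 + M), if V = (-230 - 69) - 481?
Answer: -1/4544057 ≈ -2.2007e-7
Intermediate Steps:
V = -780 (V = -299 - 481 = -780)
M = -439045 (M = -1465 - 780*561 = -1465 - 437580 = -439045)
1/(-4105012 + M) = 1/(-4105012 - 439045) = 1/(-4544057) = -1/4544057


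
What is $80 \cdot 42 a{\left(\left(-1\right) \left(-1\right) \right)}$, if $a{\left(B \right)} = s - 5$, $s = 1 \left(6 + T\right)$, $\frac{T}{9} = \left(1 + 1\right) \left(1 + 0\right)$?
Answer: $63840$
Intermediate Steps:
$T = 18$ ($T = 9 \left(1 + 1\right) \left(1 + 0\right) = 9 \cdot 2 \cdot 1 = 9 \cdot 2 = 18$)
$s = 24$ ($s = 1 \left(6 + 18\right) = 1 \cdot 24 = 24$)
$a{\left(B \right)} = 19$ ($a{\left(B \right)} = 24 - 5 = 19$)
$80 \cdot 42 a{\left(\left(-1\right) \left(-1\right) \right)} = 80 \cdot 42 \cdot 19 = 3360 \cdot 19 = 63840$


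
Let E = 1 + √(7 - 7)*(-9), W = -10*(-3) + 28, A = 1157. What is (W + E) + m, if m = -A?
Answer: -1098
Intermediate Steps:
m = -1157 (m = -1*1157 = -1157)
W = 58 (W = 30 + 28 = 58)
E = 1 (E = 1 + √0*(-9) = 1 + 0*(-9) = 1 + 0 = 1)
(W + E) + m = (58 + 1) - 1157 = 59 - 1157 = -1098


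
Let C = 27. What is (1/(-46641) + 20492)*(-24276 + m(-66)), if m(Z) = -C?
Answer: -7742671472471/15547 ≈ -4.9802e+8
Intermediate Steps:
m(Z) = -27 (m(Z) = -1*27 = -27)
(1/(-46641) + 20492)*(-24276 + m(-66)) = (1/(-46641) + 20492)*(-24276 - 27) = (-1/46641 + 20492)*(-24303) = (955767371/46641)*(-24303) = -7742671472471/15547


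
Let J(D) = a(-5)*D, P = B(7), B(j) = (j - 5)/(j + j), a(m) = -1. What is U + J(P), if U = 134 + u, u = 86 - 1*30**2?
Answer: -4761/7 ≈ -680.14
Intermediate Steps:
B(j) = (-5 + j)/(2*j) (B(j) = (-5 + j)/((2*j)) = (-5 + j)*(1/(2*j)) = (-5 + j)/(2*j))
u = -814 (u = 86 - 1*900 = 86 - 900 = -814)
P = 1/7 (P = (1/2)*(-5 + 7)/7 = (1/2)*(1/7)*2 = 1/7 ≈ 0.14286)
J(D) = -D
U = -680 (U = 134 - 814 = -680)
U + J(P) = -680 - 1*1/7 = -680 - 1/7 = -4761/7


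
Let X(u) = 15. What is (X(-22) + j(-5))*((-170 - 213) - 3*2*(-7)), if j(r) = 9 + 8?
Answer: -10912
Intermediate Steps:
j(r) = 17
(X(-22) + j(-5))*((-170 - 213) - 3*2*(-7)) = (15 + 17)*((-170 - 213) - 3*2*(-7)) = 32*(-383 - 6*(-7)) = 32*(-383 + 42) = 32*(-341) = -10912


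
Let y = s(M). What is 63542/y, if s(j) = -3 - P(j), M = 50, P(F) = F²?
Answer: -63542/2503 ≈ -25.386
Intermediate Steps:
s(j) = -3 - j²
y = -2503 (y = -3 - 1*50² = -3 - 1*2500 = -3 - 2500 = -2503)
63542/y = 63542/(-2503) = 63542*(-1/2503) = -63542/2503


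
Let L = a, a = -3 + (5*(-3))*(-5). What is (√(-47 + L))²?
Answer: 25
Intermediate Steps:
a = 72 (a = -3 - 15*(-5) = -3 + 75 = 72)
L = 72
(√(-47 + L))² = (√(-47 + 72))² = (√25)² = 5² = 25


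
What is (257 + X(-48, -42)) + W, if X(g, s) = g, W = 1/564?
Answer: 117877/564 ≈ 209.00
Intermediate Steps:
W = 1/564 ≈ 0.0017731
(257 + X(-48, -42)) + W = (257 - 48) + 1/564 = 209 + 1/564 = 117877/564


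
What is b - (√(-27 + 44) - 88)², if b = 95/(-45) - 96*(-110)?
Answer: 25172/9 + 176*√17 ≈ 3522.6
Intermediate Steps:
b = 95021/9 (b = 95*(-1/45) + 10560 = -19/9 + 10560 = 95021/9 ≈ 10558.)
b - (√(-27 + 44) - 88)² = 95021/9 - (√(-27 + 44) - 88)² = 95021/9 - (√17 - 88)² = 95021/9 - (-88 + √17)²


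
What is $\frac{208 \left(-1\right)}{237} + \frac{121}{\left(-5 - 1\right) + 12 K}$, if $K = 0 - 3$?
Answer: $- \frac{4157}{1106} \approx -3.7586$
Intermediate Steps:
$K = -3$ ($K = 0 - 3 = -3$)
$\frac{208 \left(-1\right)}{237} + \frac{121}{\left(-5 - 1\right) + 12 K} = \frac{208 \left(-1\right)}{237} + \frac{121}{\left(-5 - 1\right) + 12 \left(-3\right)} = \left(-208\right) \frac{1}{237} + \frac{121}{\left(-5 - 1\right) - 36} = - \frac{208}{237} + \frac{121}{-6 - 36} = - \frac{208}{237} + \frac{121}{-42} = - \frac{208}{237} + 121 \left(- \frac{1}{42}\right) = - \frac{208}{237} - \frac{121}{42} = - \frac{4157}{1106}$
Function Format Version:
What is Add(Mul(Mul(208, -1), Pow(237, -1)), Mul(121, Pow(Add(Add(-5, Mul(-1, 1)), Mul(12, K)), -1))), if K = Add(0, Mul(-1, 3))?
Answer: Rational(-4157, 1106) ≈ -3.7586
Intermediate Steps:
K = -3 (K = Add(0, -3) = -3)
Add(Mul(Mul(208, -1), Pow(237, -1)), Mul(121, Pow(Add(Add(-5, Mul(-1, 1)), Mul(12, K)), -1))) = Add(Mul(Mul(208, -1), Pow(237, -1)), Mul(121, Pow(Add(Add(-5, Mul(-1, 1)), Mul(12, -3)), -1))) = Add(Mul(-208, Rational(1, 237)), Mul(121, Pow(Add(Add(-5, -1), -36), -1))) = Add(Rational(-208, 237), Mul(121, Pow(Add(-6, -36), -1))) = Add(Rational(-208, 237), Mul(121, Pow(-42, -1))) = Add(Rational(-208, 237), Mul(121, Rational(-1, 42))) = Add(Rational(-208, 237), Rational(-121, 42)) = Rational(-4157, 1106)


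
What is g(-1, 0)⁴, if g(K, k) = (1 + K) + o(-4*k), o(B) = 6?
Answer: 1296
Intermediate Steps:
g(K, k) = 7 + K (g(K, k) = (1 + K) + 6 = 7 + K)
g(-1, 0)⁴ = (7 - 1)⁴ = 6⁴ = 1296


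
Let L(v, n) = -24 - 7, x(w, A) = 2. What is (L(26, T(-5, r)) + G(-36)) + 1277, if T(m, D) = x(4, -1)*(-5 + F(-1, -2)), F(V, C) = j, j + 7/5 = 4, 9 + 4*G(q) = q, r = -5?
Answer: 4939/4 ≈ 1234.8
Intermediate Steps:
G(q) = -9/4 + q/4
j = 13/5 (j = -7/5 + 4 = 13/5 ≈ 2.6000)
F(V, C) = 13/5
T(m, D) = -24/5 (T(m, D) = 2*(-5 + 13/5) = 2*(-12/5) = -24/5)
L(v, n) = -31
(L(26, T(-5, r)) + G(-36)) + 1277 = (-31 + (-9/4 + (1/4)*(-36))) + 1277 = (-31 + (-9/4 - 9)) + 1277 = (-31 - 45/4) + 1277 = -169/4 + 1277 = 4939/4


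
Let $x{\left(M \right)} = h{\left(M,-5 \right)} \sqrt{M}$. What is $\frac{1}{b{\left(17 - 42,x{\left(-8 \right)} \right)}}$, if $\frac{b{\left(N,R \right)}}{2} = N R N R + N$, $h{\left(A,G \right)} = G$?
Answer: $- \frac{1}{250050} \approx -3.9992 \cdot 10^{-6}$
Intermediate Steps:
$x{\left(M \right)} = - 5 \sqrt{M}$
$b{\left(N,R \right)} = 2 N + 2 N^{2} R^{2}$ ($b{\left(N,R \right)} = 2 \left(N R N R + N\right) = 2 \left(R N^{2} R + N\right) = 2 \left(N^{2} R^{2} + N\right) = 2 \left(N + N^{2} R^{2}\right) = 2 N + 2 N^{2} R^{2}$)
$\frac{1}{b{\left(17 - 42,x{\left(-8 \right)} \right)}} = \frac{1}{2 \left(17 - 42\right) \left(1 + \left(17 - 42\right) \left(- 5 \sqrt{-8}\right)^{2}\right)} = \frac{1}{2 \left(17 - 42\right) \left(1 + \left(17 - 42\right) \left(- 5 \cdot 2 i \sqrt{2}\right)^{2}\right)} = \frac{1}{2 \left(-25\right) \left(1 - 25 \left(- 10 i \sqrt{2}\right)^{2}\right)} = \frac{1}{2 \left(-25\right) \left(1 - -5000\right)} = \frac{1}{2 \left(-25\right) \left(1 + 5000\right)} = \frac{1}{2 \left(-25\right) 5001} = \frac{1}{-250050} = - \frac{1}{250050}$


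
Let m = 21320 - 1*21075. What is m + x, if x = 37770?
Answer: 38015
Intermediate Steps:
m = 245 (m = 21320 - 21075 = 245)
m + x = 245 + 37770 = 38015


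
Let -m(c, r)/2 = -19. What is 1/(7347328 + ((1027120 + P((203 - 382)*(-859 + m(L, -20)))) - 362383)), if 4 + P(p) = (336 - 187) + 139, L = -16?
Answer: 1/8012349 ≈ 1.2481e-7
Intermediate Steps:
m(c, r) = 38 (m(c, r) = -2*(-19) = 38)
P(p) = 284 (P(p) = -4 + ((336 - 187) + 139) = -4 + (149 + 139) = -4 + 288 = 284)
1/(7347328 + ((1027120 + P((203 - 382)*(-859 + m(L, -20)))) - 362383)) = 1/(7347328 + ((1027120 + 284) - 362383)) = 1/(7347328 + (1027404 - 362383)) = 1/(7347328 + 665021) = 1/8012349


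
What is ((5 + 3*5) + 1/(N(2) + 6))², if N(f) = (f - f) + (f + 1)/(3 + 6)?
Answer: 146689/361 ≈ 406.34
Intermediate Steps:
N(f) = ⅑ + f/9 (N(f) = 0 + (1 + f)/9 = 0 + (1 + f)*(⅑) = 0 + (⅑ + f/9) = ⅑ + f/9)
((5 + 3*5) + 1/(N(2) + 6))² = ((5 + 3*5) + 1/((⅑ + (⅑)*2) + 6))² = ((5 + 15) + 1/((⅑ + 2/9) + 6))² = (20 + 1/(⅓ + 6))² = (20 + 1/(19/3))² = (20 + 3/19)² = (383/19)² = 146689/361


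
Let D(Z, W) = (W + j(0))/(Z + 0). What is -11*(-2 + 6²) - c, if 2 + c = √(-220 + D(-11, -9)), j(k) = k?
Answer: -372 - I*√26521/11 ≈ -372.0 - 14.805*I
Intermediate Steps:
D(Z, W) = W/Z (D(Z, W) = (W + 0)/(Z + 0) = W/Z)
c = -2 + I*√26521/11 (c = -2 + √(-220 - 9/(-11)) = -2 + √(-220 - 9*(-1/11)) = -2 + √(-220 + 9/11) = -2 + √(-2411/11) = -2 + I*√26521/11 ≈ -2.0 + 14.805*I)
-11*(-2 + 6²) - c = -11*(-2 + 6²) - (-2 + I*√26521/11) = -11*(-2 + 36) + (2 - I*√26521/11) = -11*34 + (2 - I*√26521/11) = -374 + (2 - I*√26521/11) = -372 - I*√26521/11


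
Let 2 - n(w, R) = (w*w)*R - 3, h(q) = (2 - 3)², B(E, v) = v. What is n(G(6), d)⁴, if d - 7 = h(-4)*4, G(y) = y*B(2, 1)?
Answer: 23372600161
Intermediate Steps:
h(q) = 1 (h(q) = (-1)² = 1)
G(y) = y (G(y) = y*1 = y)
d = 11 (d = 7 + 1*4 = 7 + 4 = 11)
n(w, R) = 5 - R*w² (n(w, R) = 2 - ((w*w)*R - 3) = 2 - (w²*R - 3) = 2 - (R*w² - 3) = 2 - (-3 + R*w²) = 2 + (3 - R*w²) = 5 - R*w²)
n(G(6), d)⁴ = (5 - 1*11*6²)⁴ = (5 - 1*11*36)⁴ = (5 - 396)⁴ = (-391)⁴ = 23372600161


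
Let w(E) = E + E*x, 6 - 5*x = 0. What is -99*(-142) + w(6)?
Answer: 70356/5 ≈ 14071.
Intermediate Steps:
x = 6/5 (x = 6/5 - ⅕*0 = 6/5 + 0 = 6/5 ≈ 1.2000)
w(E) = 11*E/5 (w(E) = E + E*(6/5) = E + 6*E/5 = 11*E/5)
-99*(-142) + w(6) = -99*(-142) + (11/5)*6 = 14058 + 66/5 = 70356/5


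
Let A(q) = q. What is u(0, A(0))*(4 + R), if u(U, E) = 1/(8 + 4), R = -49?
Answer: -15/4 ≈ -3.7500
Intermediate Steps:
u(U, E) = 1/12
u(0, A(0))*(4 + R) = (4 - 49)/12 = (1/12)*(-45) = -15/4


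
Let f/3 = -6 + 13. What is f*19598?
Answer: 411558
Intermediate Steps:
f = 21 (f = 3*(-6 + 13) = 3*7 = 21)
f*19598 = 21*19598 = 411558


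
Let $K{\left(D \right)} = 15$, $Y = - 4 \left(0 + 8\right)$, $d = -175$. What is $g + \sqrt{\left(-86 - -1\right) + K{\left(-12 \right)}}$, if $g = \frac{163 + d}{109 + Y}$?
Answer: $- \frac{12}{77} + i \sqrt{70} \approx -0.15584 + 8.3666 i$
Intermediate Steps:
$Y = -32$ ($Y = \left(-4\right) 8 = -32$)
$g = - \frac{12}{77}$ ($g = \frac{163 - 175}{109 - 32} = - \frac{12}{77} \approx -0.15584$)
$g + \sqrt{\left(-86 - -1\right) + K{\left(-12 \right)}} = - \frac{12}{77} + \sqrt{\left(-86 - -1\right) + 15} = - \frac{12}{77} + \sqrt{\left(-86 + 1\right) + 15} = - \frac{12}{77} + \sqrt{-85 + 15} = - \frac{12}{77} + \sqrt{-70} = - \frac{12}{77} + i \sqrt{70}$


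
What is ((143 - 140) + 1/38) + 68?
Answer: 2699/38 ≈ 71.026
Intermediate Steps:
((143 - 140) + 1/38) + 68 = (3 + 1/38) + 68 = 115/38 + 68 = 2699/38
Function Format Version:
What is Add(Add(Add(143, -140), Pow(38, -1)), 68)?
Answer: Rational(2699, 38) ≈ 71.026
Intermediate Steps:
Add(Add(Add(143, -140), Pow(38, -1)), 68) = Add(Add(3, Rational(1, 38)), 68) = Add(Rational(115, 38), 68) = Rational(2699, 38)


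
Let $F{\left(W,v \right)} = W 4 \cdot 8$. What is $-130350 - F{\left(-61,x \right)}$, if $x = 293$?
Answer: $-128398$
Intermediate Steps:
$F{\left(W,v \right)} = 32 W$ ($F{\left(W,v \right)} = 4 W 8 = 32 W$)
$-130350 - F{\left(-61,x \right)} = -130350 - 32 \left(-61\right) = -130350 - -1952 = -130350 + 1952 = -128398$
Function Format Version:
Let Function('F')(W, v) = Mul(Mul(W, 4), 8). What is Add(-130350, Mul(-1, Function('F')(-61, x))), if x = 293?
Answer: -128398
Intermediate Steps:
Function('F')(W, v) = Mul(32, W) (Function('F')(W, v) = Mul(Mul(4, W), 8) = Mul(32, W))
Add(-130350, Mul(-1, Function('F')(-61, x))) = Add(-130350, Mul(-1, Mul(32, -61))) = Add(-130350, Mul(-1, -1952)) = Add(-130350, 1952) = -128398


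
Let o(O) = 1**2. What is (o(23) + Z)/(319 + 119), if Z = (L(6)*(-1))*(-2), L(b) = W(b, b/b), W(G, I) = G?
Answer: 13/438 ≈ 0.029680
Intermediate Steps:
o(O) = 1
L(b) = b
Z = 12 (Z = (6*(-1))*(-2) = -6*(-2) = 12)
(o(23) + Z)/(319 + 119) = (1 + 12)/(319 + 119) = 13/438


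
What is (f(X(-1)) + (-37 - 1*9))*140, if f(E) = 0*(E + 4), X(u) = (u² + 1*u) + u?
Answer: -6440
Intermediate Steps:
X(u) = u² + 2*u (X(u) = (u² + u) + u = (u + u²) + u = u² + 2*u)
f(E) = 0 (f(E) = 0*(4 + E) = 0)
(f(X(-1)) + (-37 - 1*9))*140 = (0 + (-37 - 1*9))*140 = (0 + (-37 - 9))*140 = (0 - 46)*140 = -46*140 = -6440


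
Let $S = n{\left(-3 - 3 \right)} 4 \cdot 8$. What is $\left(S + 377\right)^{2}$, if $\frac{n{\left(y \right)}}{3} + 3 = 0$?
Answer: $7921$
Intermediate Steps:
$n{\left(y \right)} = -9$ ($n{\left(y \right)} = -9 + 3 \cdot 0 = -9 + 0 = -9$)
$S = -288$ ($S = \left(-9\right) 4 \cdot 8 = \left(-36\right) 8 = -288$)
$\left(S + 377\right)^{2} = \left(-288 + 377\right)^{2} = 89^{2} = 7921$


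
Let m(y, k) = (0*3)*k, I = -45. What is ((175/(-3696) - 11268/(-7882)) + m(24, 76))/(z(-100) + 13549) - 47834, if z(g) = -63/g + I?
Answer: -33604679227928429/702527058156 ≈ -47834.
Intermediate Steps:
z(g) = -45 - 63/g (z(g) = -63/g - 45 = -45 - 63/g)
m(y, k) = 0 (m(y, k) = 0*k = 0)
((175/(-3696) - 11268/(-7882)) + m(24, 76))/(z(-100) + 13549) - 47834 = ((175/(-3696) - 11268/(-7882)) + 0)/((-45 - 63/(-100)) + 13549) - 47834 = ((175*(-1/3696) - 11268*(-1/7882)) + 0)/((-45 - 63*(-1/100)) + 13549) - 47834 = ((-25/528 + 5634/3941) + 0)/((-45 + 63/100) + 13549) - 47834 = (2876227/2080848 + 0)/(-4437/100 + 13549) - 47834 = 2876227/(2080848*(1350463/100)) - 47834 = (2876227/2080848)*(100/1350463) - 47834 = 71905675/702527058156 - 47834 = -33604679227928429/702527058156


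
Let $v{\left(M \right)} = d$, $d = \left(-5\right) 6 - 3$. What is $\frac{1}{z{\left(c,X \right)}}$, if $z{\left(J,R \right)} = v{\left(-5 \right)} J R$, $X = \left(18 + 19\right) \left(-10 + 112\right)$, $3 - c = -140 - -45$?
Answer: $- \frac{1}{12205116} \approx -8.1933 \cdot 10^{-8}$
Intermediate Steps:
$c = 98$ ($c = 3 - \left(-140 - -45\right) = 3 - \left(-140 + 45\right) = 3 - -95 = 3 + 95 = 98$)
$d = -33$ ($d = -30 - 3 = -33$)
$v{\left(M \right)} = -33$
$X = 3774$ ($X = 37 \cdot 102 = 3774$)
$z{\left(J,R \right)} = - 33 J R$
$\frac{1}{z{\left(c,X \right)}} = \frac{1}{\left(-33\right) 98 \cdot 3774} = \frac{1}{-12205116} = - \frac{1}{12205116}$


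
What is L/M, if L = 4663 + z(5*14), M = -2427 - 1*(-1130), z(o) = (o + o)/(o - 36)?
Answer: -79341/22049 ≈ -3.5984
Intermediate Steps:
z(o) = 2*o/(-36 + o) (z(o) = (2*o)/(-36 + o) = 2*o/(-36 + o))
M = -1297 (M = -2427 + 1130 = -1297)
L = 79341/17 (L = 4663 + 2*(5*14)/(-36 + 5*14) = 4663 + 2*70/(-36 + 70) = 4663 + 2*70/34 = 4663 + 2*70*(1/34) = 4663 + 70/17 = 79341/17 ≈ 4667.1)
L/M = (79341/17)/(-1297) = (79341/17)*(-1/1297) = -79341/22049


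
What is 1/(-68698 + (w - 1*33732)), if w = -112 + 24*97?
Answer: -1/100214 ≈ -9.9786e-6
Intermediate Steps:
w = 2216 (w = -112 + 2328 = 2216)
1/(-68698 + (w - 1*33732)) = 1/(-68698 + (2216 - 1*33732)) = 1/(-68698 + (2216 - 33732)) = 1/(-68698 - 31516) = 1/(-100214) = -1/100214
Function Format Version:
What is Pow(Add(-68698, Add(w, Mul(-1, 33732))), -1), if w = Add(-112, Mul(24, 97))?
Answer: Rational(-1, 100214) ≈ -9.9786e-6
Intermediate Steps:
w = 2216 (w = Add(-112, 2328) = 2216)
Pow(Add(-68698, Add(w, Mul(-1, 33732))), -1) = Pow(Add(-68698, Add(2216, Mul(-1, 33732))), -1) = Pow(Add(-68698, Add(2216, -33732)), -1) = Pow(Add(-68698, -31516), -1) = Pow(-100214, -1) = Rational(-1, 100214)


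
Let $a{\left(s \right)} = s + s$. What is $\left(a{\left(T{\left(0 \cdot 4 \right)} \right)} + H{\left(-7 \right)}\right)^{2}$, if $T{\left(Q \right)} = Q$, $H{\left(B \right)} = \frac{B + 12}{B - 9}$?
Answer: $\frac{25}{256} \approx 0.097656$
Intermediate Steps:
$H{\left(B \right)} = \frac{12 + B}{-9 + B}$
$a{\left(s \right)} = 2 s$
$\left(a{\left(T{\left(0 \cdot 4 \right)} \right)} + H{\left(-7 \right)}\right)^{2} = \left(2 \cdot 0 \cdot 4 + \frac{12 - 7}{-9 - 7}\right)^{2} = \left(2 \cdot 0 + \frac{1}{-16} \cdot 5\right)^{2} = \left(0 - \frac{5}{16}\right)^{2} = \left(- \frac{5}{16}\right)^{2} = \frac{25}{256}$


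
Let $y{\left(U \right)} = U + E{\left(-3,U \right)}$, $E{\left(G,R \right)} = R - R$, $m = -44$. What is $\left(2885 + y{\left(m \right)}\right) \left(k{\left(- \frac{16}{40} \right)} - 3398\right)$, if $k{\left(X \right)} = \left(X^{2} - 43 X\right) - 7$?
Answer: $- \frac{240607131}{25} \approx -9.6243 \cdot 10^{6}$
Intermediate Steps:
$E{\left(G,R \right)} = 0$
$y{\left(U \right)} = U$ ($y{\left(U \right)} = U + 0 = U$)
$k{\left(X \right)} = -7 + X^{2} - 43 X$
$\left(2885 + y{\left(m \right)}\right) \left(k{\left(- \frac{16}{40} \right)} - 3398\right) = \left(2885 - 44\right) \left(\left(-7 + \left(- \frac{16}{40}\right)^{2} - 43 \left(- \frac{16}{40}\right)\right) - 3398\right) = 2841 \left(\left(-7 + \left(\left(-16\right) \frac{1}{40}\right)^{2} - 43 \left(\left(-16\right) \frac{1}{40}\right)\right) - 3398\right) = 2841 \left(\left(-7 + \left(- \frac{2}{5}\right)^{2} - - \frac{86}{5}\right) - 3398\right) = 2841 \left(\left(-7 + \frac{4}{25} + \frac{86}{5}\right) - 3398\right) = 2841 \left(\frac{259}{25} - 3398\right) = 2841 \left(- \frac{84691}{25}\right) = - \frac{240607131}{25}$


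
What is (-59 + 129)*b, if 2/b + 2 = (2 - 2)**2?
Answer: -70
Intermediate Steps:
b = -1 (b = 2/(-2 + (2 - 2)**2) = 2/(-2 + 0**2) = 2/(-2 + 0) = 2/(-2) = 2*(-1/2) = -1)
(-59 + 129)*b = (-59 + 129)*(-1) = 70*(-1) = -70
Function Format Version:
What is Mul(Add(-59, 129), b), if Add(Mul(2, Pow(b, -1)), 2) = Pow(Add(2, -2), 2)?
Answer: -70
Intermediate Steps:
b = -1 (b = Mul(2, Pow(Add(-2, Pow(Add(2, -2), 2)), -1)) = Mul(2, Pow(Add(-2, Pow(0, 2)), -1)) = Mul(2, Pow(Add(-2, 0), -1)) = Mul(2, Pow(-2, -1)) = Mul(2, Rational(-1, 2)) = -1)
Mul(Add(-59, 129), b) = Mul(Add(-59, 129), -1) = Mul(70, -1) = -70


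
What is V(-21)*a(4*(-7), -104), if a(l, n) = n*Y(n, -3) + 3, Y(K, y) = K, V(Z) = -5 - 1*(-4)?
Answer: -10819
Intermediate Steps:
V(Z) = -1 (V(Z) = -5 + 4 = -1)
a(l, n) = 3 + n² (a(l, n) = n*n + 3 = n² + 3 = 3 + n²)
V(-21)*a(4*(-7), -104) = -(3 + (-104)²) = -(3 + 10816) = -1*10819 = -10819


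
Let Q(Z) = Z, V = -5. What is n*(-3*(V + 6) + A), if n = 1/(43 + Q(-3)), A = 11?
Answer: ⅕ ≈ 0.20000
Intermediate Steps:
n = 1/40 (n = 1/(43 - 3) = 1/40 ≈ 0.025000)
n*(-3*(V + 6) + A) = (-3*(-5 + 6) + 11)/40 = (-3*1 + 11)/40 = (-3 + 11)/40 = (1/40)*8 = ⅕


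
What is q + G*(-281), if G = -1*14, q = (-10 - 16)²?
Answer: 4610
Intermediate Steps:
q = 676 (q = (-26)² = 676)
G = -14
q + G*(-281) = 676 - 14*(-281) = 676 + 3934 = 4610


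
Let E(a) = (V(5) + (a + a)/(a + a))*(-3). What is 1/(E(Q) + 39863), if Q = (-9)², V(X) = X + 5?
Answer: 1/39830 ≈ 2.5107e-5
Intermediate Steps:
V(X) = 5 + X
Q = 81
E(a) = -33 (E(a) = ((5 + 5) + (a + a)/(a + a))*(-3) = (10 + (2*a)/((2*a)))*(-3) = (10 + (2*a)*(1/(2*a)))*(-3) = (10 + 1)*(-3) = 11*(-3) = -33)
1/(E(Q) + 39863) = 1/(-33 + 39863) = 1/39830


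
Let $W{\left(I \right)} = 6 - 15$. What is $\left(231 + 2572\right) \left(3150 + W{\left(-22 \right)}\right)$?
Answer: $8804223$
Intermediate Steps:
$W{\left(I \right)} = -9$
$\left(231 + 2572\right) \left(3150 + W{\left(-22 \right)}\right) = \left(231 + 2572\right) \left(3150 - 9\right) = 2803 \cdot 3141 = 8804223$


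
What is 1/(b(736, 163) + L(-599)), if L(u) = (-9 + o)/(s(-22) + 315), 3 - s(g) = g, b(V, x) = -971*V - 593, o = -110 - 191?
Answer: -34/24318497 ≈ -1.3981e-6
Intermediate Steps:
o = -301
b(V, x) = -593 - 971*V
s(g) = 3 - g
L(u) = -31/34 (L(u) = (-9 - 301)/((3 - 1*(-22)) + 315) = -310/((3 + 22) + 315) = -310/(25 + 315) = -310/340 = -310*1/340 = -31/34)
1/(b(736, 163) + L(-599)) = 1/((-593 - 971*736) - 31/34) = 1/((-593 - 714656) - 31/34) = 1/(-715249 - 31/34) = 1/(-24318497/34) = -34/24318497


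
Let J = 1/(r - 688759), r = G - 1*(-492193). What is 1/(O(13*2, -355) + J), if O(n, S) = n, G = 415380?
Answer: 218814/5689165 ≈ 0.038462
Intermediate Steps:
r = 907573 (r = 415380 - 1*(-492193) = 415380 + 492193 = 907573)
J = 1/218814 (J = 1/(907573 - 688759) = 1/218814 ≈ 4.5701e-6)
1/(O(13*2, -355) + J) = 1/(13*2 + 1/218814) = 1/(26 + 1/218814) = 1/(5689165/218814) = 218814/5689165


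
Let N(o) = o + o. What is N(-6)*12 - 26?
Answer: -170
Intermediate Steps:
N(o) = 2*o
N(-6)*12 - 26 = (2*(-6))*12 - 26 = -12*12 - 26 = -144 - 26 = -170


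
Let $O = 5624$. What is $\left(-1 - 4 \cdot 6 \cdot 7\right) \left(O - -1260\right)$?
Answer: $-1163396$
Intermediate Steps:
$\left(-1 - 4 \cdot 6 \cdot 7\right) \left(O - -1260\right) = \left(-1 - 4 \cdot 6 \cdot 7\right) \left(5624 - -1260\right) = \left(-1 - 168\right) \left(5624 + 1260\right) = \left(-1 - 168\right) 6884 = \left(-169\right) 6884 = -1163396$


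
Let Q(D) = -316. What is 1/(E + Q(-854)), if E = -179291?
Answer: -1/179607 ≈ -5.5677e-6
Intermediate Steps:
1/(E + Q(-854)) = 1/(-179291 - 316) = 1/(-179607) = -1/179607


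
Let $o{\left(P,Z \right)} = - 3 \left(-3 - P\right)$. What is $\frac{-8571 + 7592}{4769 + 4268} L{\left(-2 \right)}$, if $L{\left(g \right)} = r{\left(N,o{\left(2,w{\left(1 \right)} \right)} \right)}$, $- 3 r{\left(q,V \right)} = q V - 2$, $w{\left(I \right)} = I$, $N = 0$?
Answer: $- \frac{1958}{27111} \approx -0.072222$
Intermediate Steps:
$o{\left(P,Z \right)} = 9 + 3 P$ ($o{\left(P,Z \right)} = - (-9 - 3 P) = 9 + 3 P$)
$r{\left(q,V \right)} = \frac{2}{3} - \frac{V q}{3}$ ($r{\left(q,V \right)} = - \frac{q V - 2}{3} = - \frac{V q - 2}{3} = - \frac{-2 + V q}{3} = \frac{2}{3} - \frac{V q}{3}$)
$L{\left(g \right)} = \frac{2}{3}$ ($L{\left(g \right)} = \frac{2}{3} - \frac{1}{3} \left(9 + 3 \cdot 2\right) 0 = \frac{2}{3} - \frac{1}{3} \left(9 + 6\right) 0 = \frac{2}{3} - 5 \cdot 0 = \frac{2}{3} + 0 = \frac{2}{3}$)
$\frac{-8571 + 7592}{4769 + 4268} L{\left(-2 \right)} = \frac{-8571 + 7592}{4769 + 4268} \cdot \frac{2}{3} = - \frac{979}{9037} \cdot \frac{2}{3} = \left(-979\right) \frac{1}{9037} \cdot \frac{2}{3} = \left(- \frac{979}{9037}\right) \frac{2}{3} = - \frac{1958}{27111}$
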